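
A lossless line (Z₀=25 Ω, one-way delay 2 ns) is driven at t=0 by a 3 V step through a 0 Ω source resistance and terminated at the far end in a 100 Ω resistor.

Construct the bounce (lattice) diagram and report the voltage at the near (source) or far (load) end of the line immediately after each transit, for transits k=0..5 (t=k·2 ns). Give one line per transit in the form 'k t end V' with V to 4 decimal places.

Γ_L=0.600000, Γ_S=-1.000000; launch V₁=3·25/25=3.000000
k=0 src: V=3.0000
k=1 load: inc=3.000000, refl=3.000000·0.600000=1.8000; V=0.000000+3.000000+1.800000=4.8000
k=2 src: inc=1.800000, refl=1.800000·-1.000000=-1.8000; V=3.000000+1.800000+-1.800000=3.0000
k=3 load: inc=-1.800000, refl=-1.800000·0.600000=-1.0800; V=4.800000+-1.800000+-1.080000=1.9200
k=4 src: inc=-1.080000, refl=-1.080000·-1.000000=1.0800; V=3.000000+-1.080000+1.080000=3.0000
k=5 load: inc=1.080000, refl=1.080000·0.600000=0.6480; V=1.920000+1.080000+0.648000=3.6480

0 0 source 3.0000
1 2 load 4.8000
2 4 source 3.0000
3 6 load 1.9200
4 8 source 3.0000
5 10 load 3.6480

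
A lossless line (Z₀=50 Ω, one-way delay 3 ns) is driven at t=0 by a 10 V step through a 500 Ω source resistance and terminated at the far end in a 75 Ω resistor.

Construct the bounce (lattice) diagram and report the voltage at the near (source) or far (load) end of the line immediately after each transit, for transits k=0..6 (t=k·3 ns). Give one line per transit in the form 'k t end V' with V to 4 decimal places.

0 0 source 0.9091
1 3 load 1.0909
2 6 source 1.2397
3 9 load 1.2694
4 12 source 1.2938
5 15 load 1.2986
6 18 source 1.3026

Γ_L=0.200000, Γ_S=0.818182; launch V₁=10·50/550=0.909091
k=0 src: V=0.9091
k=1 load: inc=0.909091, refl=0.909091·0.200000=0.1818; V=0.000000+0.909091+0.181818=1.0909
k=2 src: inc=0.181818, refl=0.181818·0.818182=0.1488; V=0.909091+0.181818+0.148760=1.2397
k=3 load: inc=0.148760, refl=0.148760·0.200000=0.0298; V=1.090909+0.148760+0.029752=1.2694
k=4 src: inc=0.029752, refl=0.029752·0.818182=0.0243; V=1.239669+0.029752+0.024343=1.2938
k=5 load: inc=0.024343, refl=0.024343·0.200000=0.0049; V=1.269421+0.024343+0.004869=1.2986
k=6 src: inc=0.004869, refl=0.004869·0.818182=0.0040; V=1.293764+0.004869+0.003983=1.3026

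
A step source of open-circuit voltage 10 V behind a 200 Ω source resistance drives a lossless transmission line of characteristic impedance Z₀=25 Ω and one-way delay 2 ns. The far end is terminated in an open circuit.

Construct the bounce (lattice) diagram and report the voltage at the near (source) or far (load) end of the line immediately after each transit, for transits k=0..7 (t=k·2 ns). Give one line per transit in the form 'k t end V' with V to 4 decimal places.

0 0 source 1.1111
1 2 load 2.2222
2 4 source 3.0864
3 6 load 3.9506
4 8 source 4.6228
5 10 load 5.2949
6 12 source 5.8177
7 14 load 6.3405

Γ_L=1.000000, Γ_S=0.777778; launch V₁=10·25/225=1.111111
k=0 src: V=1.1111
k=1 load: inc=1.111111, refl=1.111111·1.000000=1.1111; V=0.000000+1.111111+1.111111=2.2222
k=2 src: inc=1.111111, refl=1.111111·0.777778=0.8642; V=1.111111+1.111111+0.864198=3.0864
k=3 load: inc=0.864198, refl=0.864198·1.000000=0.8642; V=2.222222+0.864198+0.864198=3.9506
k=4 src: inc=0.864198, refl=0.864198·0.777778=0.6722; V=3.086420+0.864198+0.672154=4.6228
k=5 load: inc=0.672154, refl=0.672154·1.000000=0.6722; V=3.950617+0.672154+0.672154=5.2949
k=6 src: inc=0.672154, refl=0.672154·0.777778=0.5228; V=4.622771+0.672154+0.522786=5.8177
k=7 load: inc=0.522786, refl=0.522786·1.000000=0.5228; V=5.294925+0.522786+0.522786=6.3405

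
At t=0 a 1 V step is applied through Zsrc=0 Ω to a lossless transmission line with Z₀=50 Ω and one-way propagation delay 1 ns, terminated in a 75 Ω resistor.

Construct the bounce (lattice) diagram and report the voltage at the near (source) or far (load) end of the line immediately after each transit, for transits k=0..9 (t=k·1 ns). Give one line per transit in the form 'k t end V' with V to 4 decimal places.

0 0 source 1.0000
1 1 load 1.2000
2 2 source 1.0000
3 3 load 0.9600
4 4 source 1.0000
5 5 load 1.0080
6 6 source 1.0000
7 7 load 0.9984
8 8 source 1.0000
9 9 load 1.0003

Γ_L=0.200000, Γ_S=-1.000000; launch V₁=1·50/50=1.000000
k=0 src: V=1.0000
k=1 load: inc=1.000000, refl=1.000000·0.200000=0.2000; V=0.000000+1.000000+0.200000=1.2000
k=2 src: inc=0.200000, refl=0.200000·-1.000000=-0.2000; V=1.000000+0.200000+-0.200000=1.0000
k=3 load: inc=-0.200000, refl=-0.200000·0.200000=-0.0400; V=1.200000+-0.200000+-0.040000=0.9600
k=4 src: inc=-0.040000, refl=-0.040000·-1.000000=0.0400; V=1.000000+-0.040000+0.040000=1.0000
k=5 load: inc=0.040000, refl=0.040000·0.200000=0.0080; V=0.960000+0.040000+0.008000=1.0080
k=6 src: inc=0.008000, refl=0.008000·-1.000000=-0.0080; V=1.000000+0.008000+-0.008000=1.0000
k=7 load: inc=-0.008000, refl=-0.008000·0.200000=-0.0016; V=1.008000+-0.008000+-0.001600=0.9984
k=8 src: inc=-0.001600, refl=-0.001600·-1.000000=0.0016; V=1.000000+-0.001600+0.001600=1.0000
k=9 load: inc=0.001600, refl=0.001600·0.200000=0.0003; V=0.998400+0.001600+0.000320=1.0003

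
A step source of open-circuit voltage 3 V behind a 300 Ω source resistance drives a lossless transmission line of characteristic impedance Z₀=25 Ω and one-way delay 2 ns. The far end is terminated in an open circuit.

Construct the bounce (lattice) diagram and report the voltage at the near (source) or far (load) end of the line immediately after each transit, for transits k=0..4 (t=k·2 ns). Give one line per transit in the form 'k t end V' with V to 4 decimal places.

Γ_L=1.000000, Γ_S=0.846154; launch V₁=3·25/325=0.230769
k=0 src: V=0.2308
k=1 load: inc=0.230769, refl=0.230769·1.000000=0.2308; V=0.000000+0.230769+0.230769=0.4615
k=2 src: inc=0.230769, refl=0.230769·0.846154=0.1953; V=0.230769+0.230769+0.195266=0.6568
k=3 load: inc=0.195266, refl=0.195266·1.000000=0.1953; V=0.461538+0.195266+0.195266=0.8521
k=4 src: inc=0.195266, refl=0.195266·0.846154=0.1652; V=0.656805+0.195266+0.165225=1.0173

0 0 source 0.2308
1 2 load 0.4615
2 4 source 0.6568
3 6 load 0.8521
4 8 source 1.0173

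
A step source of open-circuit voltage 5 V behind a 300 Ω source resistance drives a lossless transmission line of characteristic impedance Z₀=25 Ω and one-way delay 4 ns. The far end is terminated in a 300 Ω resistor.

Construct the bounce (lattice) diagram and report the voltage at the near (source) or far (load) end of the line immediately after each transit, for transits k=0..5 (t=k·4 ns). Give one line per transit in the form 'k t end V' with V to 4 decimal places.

Γ_L=0.846154, Γ_S=0.846154; launch V₁=5·25/325=0.384615
k=0 src: V=0.3846
k=1 load: inc=0.384615, refl=0.384615·0.846154=0.3254; V=0.000000+0.384615+0.325444=0.7101
k=2 src: inc=0.325444, refl=0.325444·0.846154=0.2754; V=0.384615+0.325444+0.275376=0.9854
k=3 load: inc=0.275376, refl=0.275376·0.846154=0.2330; V=0.710059+0.275376+0.233010=1.2184
k=4 src: inc=0.233010, refl=0.233010·0.846154=0.1972; V=0.985435+0.233010+0.197162=1.4156
k=5 load: inc=0.197162, refl=0.197162·0.846154=0.1668; V=1.218445+0.197162+0.166830=1.5824

0 0 source 0.3846
1 4 load 0.7101
2 8 source 0.9854
3 12 load 1.2184
4 16 source 1.4156
5 20 load 1.5824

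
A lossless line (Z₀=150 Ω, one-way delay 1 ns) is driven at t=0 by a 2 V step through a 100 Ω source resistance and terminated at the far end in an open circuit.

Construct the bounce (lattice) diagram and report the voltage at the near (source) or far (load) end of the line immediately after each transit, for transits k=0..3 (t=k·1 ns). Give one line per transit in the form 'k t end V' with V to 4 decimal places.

0 0 source 1.2000
1 1 load 2.4000
2 2 source 2.1600
3 3 load 1.9200

Γ_L=1.000000, Γ_S=-0.200000; launch V₁=2·150/250=1.200000
k=0 src: V=1.2000
k=1 load: inc=1.200000, refl=1.200000·1.000000=1.2000; V=0.000000+1.200000+1.200000=2.4000
k=2 src: inc=1.200000, refl=1.200000·-0.200000=-0.2400; V=1.200000+1.200000+-0.240000=2.1600
k=3 load: inc=-0.240000, refl=-0.240000·1.000000=-0.2400; V=2.400000+-0.240000+-0.240000=1.9200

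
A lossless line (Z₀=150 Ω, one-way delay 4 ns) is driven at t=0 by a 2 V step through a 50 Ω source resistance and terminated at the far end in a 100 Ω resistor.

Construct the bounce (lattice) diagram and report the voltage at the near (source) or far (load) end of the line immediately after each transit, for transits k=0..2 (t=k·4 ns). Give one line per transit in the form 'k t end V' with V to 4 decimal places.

0 0 source 1.5000
1 4 load 1.2000
2 8 source 1.3500

Γ_L=-0.200000, Γ_S=-0.500000; launch V₁=2·150/200=1.500000
k=0 src: V=1.5000
k=1 load: inc=1.500000, refl=1.500000·-0.200000=-0.3000; V=0.000000+1.500000+-0.300000=1.2000
k=2 src: inc=-0.300000, refl=-0.300000·-0.500000=0.1500; V=1.500000+-0.300000+0.150000=1.3500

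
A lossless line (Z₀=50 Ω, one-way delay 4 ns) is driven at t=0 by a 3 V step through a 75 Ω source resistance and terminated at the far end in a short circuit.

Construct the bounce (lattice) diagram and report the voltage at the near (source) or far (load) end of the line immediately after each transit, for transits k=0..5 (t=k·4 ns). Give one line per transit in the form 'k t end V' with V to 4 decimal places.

0 0 source 1.2000
1 4 load 0.0000
2 8 source -0.2400
3 12 load 0.0000
4 16 source 0.0480
5 20 load 0.0000

Γ_L=-1.000000, Γ_S=0.200000; launch V₁=3·50/125=1.200000
k=0 src: V=1.2000
k=1 load: inc=1.200000, refl=1.200000·-1.000000=-1.2000; V=0.000000+1.200000+-1.200000=0.0000
k=2 src: inc=-1.200000, refl=-1.200000·0.200000=-0.2400; V=1.200000+-1.200000+-0.240000=-0.2400
k=3 load: inc=-0.240000, refl=-0.240000·-1.000000=0.2400; V=0.000000+-0.240000+0.240000=0.0000
k=4 src: inc=0.240000, refl=0.240000·0.200000=0.0480; V=-0.240000+0.240000+0.048000=0.0480
k=5 load: inc=0.048000, refl=0.048000·-1.000000=-0.0480; V=0.000000+0.048000+-0.048000=0.0000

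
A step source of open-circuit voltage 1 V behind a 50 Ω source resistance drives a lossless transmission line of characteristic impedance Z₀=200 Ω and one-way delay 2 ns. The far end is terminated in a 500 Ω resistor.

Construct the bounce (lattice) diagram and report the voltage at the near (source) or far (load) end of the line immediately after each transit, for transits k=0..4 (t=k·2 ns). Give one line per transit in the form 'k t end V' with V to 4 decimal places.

Γ_L=0.428571, Γ_S=-0.600000; launch V₁=1·200/250=0.800000
k=0 src: V=0.8000
k=1 load: inc=0.800000, refl=0.800000·0.428571=0.3429; V=0.000000+0.800000+0.342857=1.1429
k=2 src: inc=0.342857, refl=0.342857·-0.600000=-0.2057; V=0.800000+0.342857+-0.205714=0.9371
k=3 load: inc=-0.205714, refl=-0.205714·0.428571=-0.0882; V=1.142857+-0.205714+-0.088163=0.8490
k=4 src: inc=-0.088163, refl=-0.088163·-0.600000=0.0529; V=0.937143+-0.088163+0.052898=0.9019

0 0 source 0.8000
1 2 load 1.1429
2 4 source 0.9371
3 6 load 0.8490
4 8 source 0.9019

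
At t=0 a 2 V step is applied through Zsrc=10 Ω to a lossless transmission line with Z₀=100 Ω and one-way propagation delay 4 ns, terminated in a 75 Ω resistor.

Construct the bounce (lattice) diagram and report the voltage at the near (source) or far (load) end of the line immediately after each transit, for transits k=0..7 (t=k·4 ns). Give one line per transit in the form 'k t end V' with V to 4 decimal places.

0 0 source 1.8182
1 4 load 1.5584
2 8 source 1.7710
3 12 load 1.7406
4 16 source 1.7654
5 20 load 1.7619
6 24 source 1.7648
7 28 load 1.7644

Γ_L=-0.142857, Γ_S=-0.818182; launch V₁=2·100/110=1.818182
k=0 src: V=1.8182
k=1 load: inc=1.818182, refl=1.818182·-0.142857=-0.2597; V=0.000000+1.818182+-0.259740=1.5584
k=2 src: inc=-0.259740, refl=-0.259740·-0.818182=0.2125; V=1.818182+-0.259740+0.212515=1.7710
k=3 load: inc=0.212515, refl=0.212515·-0.142857=-0.0304; V=1.558442+0.212515+-0.030359=1.7406
k=4 src: inc=-0.030359, refl=-0.030359·-0.818182=0.0248; V=1.770956+-0.030359+0.024839=1.7654
k=5 load: inc=0.024839, refl=0.024839·-0.142857=-0.0035; V=1.740597+0.024839+-0.003548=1.7619
k=6 src: inc=-0.003548, refl=-0.003548·-0.818182=0.0029; V=1.765436+-0.003548+0.002903=1.7648
k=7 load: inc=0.002903, refl=0.002903·-0.142857=-0.0004; V=1.761888+0.002903+-0.000415=1.7644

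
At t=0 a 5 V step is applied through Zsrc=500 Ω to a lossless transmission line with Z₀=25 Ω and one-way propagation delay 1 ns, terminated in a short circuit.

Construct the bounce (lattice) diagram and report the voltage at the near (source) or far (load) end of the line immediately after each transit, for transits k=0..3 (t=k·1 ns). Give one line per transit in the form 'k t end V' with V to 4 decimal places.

0 0 source 0.2381
1 1 load 0.0000
2 2 source -0.2154
3 3 load 0.0000

Γ_L=-1.000000, Γ_S=0.904762; launch V₁=5·25/525=0.238095
k=0 src: V=0.2381
k=1 load: inc=0.238095, refl=0.238095·-1.000000=-0.2381; V=0.000000+0.238095+-0.238095=0.0000
k=2 src: inc=-0.238095, refl=-0.238095·0.904762=-0.2154; V=0.238095+-0.238095+-0.215420=-0.2154
k=3 load: inc=-0.215420, refl=-0.215420·-1.000000=0.2154; V=0.000000+-0.215420+0.215420=0.0000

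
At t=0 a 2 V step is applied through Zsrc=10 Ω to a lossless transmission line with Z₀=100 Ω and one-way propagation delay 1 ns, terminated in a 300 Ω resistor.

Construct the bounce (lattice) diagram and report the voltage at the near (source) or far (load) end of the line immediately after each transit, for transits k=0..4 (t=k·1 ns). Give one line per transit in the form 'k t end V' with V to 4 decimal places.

0 0 source 1.8182
1 1 load 2.7273
2 2 source 1.9835
3 3 load 1.6116
4 4 source 1.9159

Γ_L=0.500000, Γ_S=-0.818182; launch V₁=2·100/110=1.818182
k=0 src: V=1.8182
k=1 load: inc=1.818182, refl=1.818182·0.500000=0.9091; V=0.000000+1.818182+0.909091=2.7273
k=2 src: inc=0.909091, refl=0.909091·-0.818182=-0.7438; V=1.818182+0.909091+-0.743802=1.9835
k=3 load: inc=-0.743802, refl=-0.743802·0.500000=-0.3719; V=2.727273+-0.743802+-0.371901=1.6116
k=4 src: inc=-0.371901, refl=-0.371901·-0.818182=0.3043; V=1.983471+-0.371901+0.304282=1.9159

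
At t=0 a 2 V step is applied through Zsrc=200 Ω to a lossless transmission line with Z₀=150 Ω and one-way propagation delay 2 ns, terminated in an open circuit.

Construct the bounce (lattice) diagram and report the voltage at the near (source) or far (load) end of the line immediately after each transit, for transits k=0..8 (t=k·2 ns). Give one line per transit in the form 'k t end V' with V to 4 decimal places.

0 0 source 0.8571
1 2 load 1.7143
2 4 source 1.8367
3 6 load 1.9592
4 8 source 1.9767
5 10 load 1.9942
6 12 source 1.9967
7 14 load 1.9992
8 16 source 1.9995

Γ_L=1.000000, Γ_S=0.142857; launch V₁=2·150/350=0.857143
k=0 src: V=0.8571
k=1 load: inc=0.857143, refl=0.857143·1.000000=0.8571; V=0.000000+0.857143+0.857143=1.7143
k=2 src: inc=0.857143, refl=0.857143·0.142857=0.1224; V=0.857143+0.857143+0.122449=1.8367
k=3 load: inc=0.122449, refl=0.122449·1.000000=0.1224; V=1.714286+0.122449+0.122449=1.9592
k=4 src: inc=0.122449, refl=0.122449·0.142857=0.0175; V=1.836735+0.122449+0.017493=1.9767
k=5 load: inc=0.017493, refl=0.017493·1.000000=0.0175; V=1.959184+0.017493+0.017493=1.9942
k=6 src: inc=0.017493, refl=0.017493·0.142857=0.0025; V=1.976676+0.017493+0.002499=1.9967
k=7 load: inc=0.002499, refl=0.002499·1.000000=0.0025; V=1.994169+0.002499+0.002499=1.9992
k=8 src: inc=0.002499, refl=0.002499·0.142857=0.0004; V=1.996668+0.002499+0.000357=1.9995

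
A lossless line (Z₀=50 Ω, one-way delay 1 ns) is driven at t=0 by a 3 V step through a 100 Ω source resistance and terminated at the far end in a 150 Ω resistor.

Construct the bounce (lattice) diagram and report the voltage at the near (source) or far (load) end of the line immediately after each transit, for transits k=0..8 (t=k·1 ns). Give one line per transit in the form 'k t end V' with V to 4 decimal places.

0 0 source 1.0000
1 1 load 1.5000
2 2 source 1.6667
3 3 load 1.7500
4 4 source 1.7778
5 5 load 1.7917
6 6 source 1.7963
7 7 load 1.7986
8 8 source 1.7994

Γ_L=0.500000, Γ_S=0.333333; launch V₁=3·50/150=1.000000
k=0 src: V=1.0000
k=1 load: inc=1.000000, refl=1.000000·0.500000=0.5000; V=0.000000+1.000000+0.500000=1.5000
k=2 src: inc=0.500000, refl=0.500000·0.333333=0.1667; V=1.000000+0.500000+0.166667=1.6667
k=3 load: inc=0.166667, refl=0.166667·0.500000=0.0833; V=1.500000+0.166667+0.083333=1.7500
k=4 src: inc=0.083333, refl=0.083333·0.333333=0.0278; V=1.666667+0.083333+0.027778=1.7778
k=5 load: inc=0.027778, refl=0.027778·0.500000=0.0139; V=1.750000+0.027778+0.013889=1.7917
k=6 src: inc=0.013889, refl=0.013889·0.333333=0.0046; V=1.777778+0.013889+0.004630=1.7963
k=7 load: inc=0.004630, refl=0.004630·0.500000=0.0023; V=1.791667+0.004630+0.002315=1.7986
k=8 src: inc=0.002315, refl=0.002315·0.333333=0.0008; V=1.796296+0.002315+0.000772=1.7994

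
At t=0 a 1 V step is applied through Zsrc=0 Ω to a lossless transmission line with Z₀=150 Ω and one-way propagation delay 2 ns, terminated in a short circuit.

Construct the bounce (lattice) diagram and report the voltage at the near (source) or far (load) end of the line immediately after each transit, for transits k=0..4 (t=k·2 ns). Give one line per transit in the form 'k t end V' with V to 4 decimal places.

Γ_L=-1.000000, Γ_S=-1.000000; launch V₁=1·150/150=1.000000
k=0 src: V=1.0000
k=1 load: inc=1.000000, refl=1.000000·-1.000000=-1.0000; V=0.000000+1.000000+-1.000000=0.0000
k=2 src: inc=-1.000000, refl=-1.000000·-1.000000=1.0000; V=1.000000+-1.000000+1.000000=1.0000
k=3 load: inc=1.000000, refl=1.000000·-1.000000=-1.0000; V=0.000000+1.000000+-1.000000=0.0000
k=4 src: inc=-1.000000, refl=-1.000000·-1.000000=1.0000; V=1.000000+-1.000000+1.000000=1.0000

0 0 source 1.0000
1 2 load 0.0000
2 4 source 1.0000
3 6 load 0.0000
4 8 source 1.0000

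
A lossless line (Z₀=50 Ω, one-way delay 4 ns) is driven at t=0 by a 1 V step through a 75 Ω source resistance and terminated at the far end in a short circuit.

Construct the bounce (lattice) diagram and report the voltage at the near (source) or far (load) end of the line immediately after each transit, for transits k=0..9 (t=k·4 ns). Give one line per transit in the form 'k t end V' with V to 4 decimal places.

0 0 source 0.4000
1 4 load 0.0000
2 8 source -0.0800
3 12 load 0.0000
4 16 source 0.0160
5 20 load 0.0000
6 24 source -0.0032
7 28 load 0.0000
8 32 source 0.0006
9 36 load 0.0000

Γ_L=-1.000000, Γ_S=0.200000; launch V₁=1·50/125=0.400000
k=0 src: V=0.4000
k=1 load: inc=0.400000, refl=0.400000·-1.000000=-0.4000; V=0.000000+0.400000+-0.400000=0.0000
k=2 src: inc=-0.400000, refl=-0.400000·0.200000=-0.0800; V=0.400000+-0.400000+-0.080000=-0.0800
k=3 load: inc=-0.080000, refl=-0.080000·-1.000000=0.0800; V=0.000000+-0.080000+0.080000=0.0000
k=4 src: inc=0.080000, refl=0.080000·0.200000=0.0160; V=-0.080000+0.080000+0.016000=0.0160
k=5 load: inc=0.016000, refl=0.016000·-1.000000=-0.0160; V=0.000000+0.016000+-0.016000=0.0000
k=6 src: inc=-0.016000, refl=-0.016000·0.200000=-0.0032; V=0.016000+-0.016000+-0.003200=-0.0032
k=7 load: inc=-0.003200, refl=-0.003200·-1.000000=0.0032; V=0.000000+-0.003200+0.003200=0.0000
k=8 src: inc=0.003200, refl=0.003200·0.200000=0.0006; V=-0.003200+0.003200+0.000640=0.0006
k=9 load: inc=0.000640, refl=0.000640·-1.000000=-0.0006; V=0.000000+0.000640+-0.000640=0.0000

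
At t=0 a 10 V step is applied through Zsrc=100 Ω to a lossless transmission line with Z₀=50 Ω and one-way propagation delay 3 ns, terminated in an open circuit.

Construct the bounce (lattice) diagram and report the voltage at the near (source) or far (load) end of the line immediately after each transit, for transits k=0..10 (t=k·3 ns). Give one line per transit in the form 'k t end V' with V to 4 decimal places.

0 0 source 3.3333
1 3 load 6.6667
2 6 source 7.7778
3 9 load 8.8889
4 12 source 9.2593
5 15 load 9.6296
6 18 source 9.7531
7 21 load 9.8765
8 24 source 9.9177
9 27 load 9.9588
10 30 source 9.9726

Γ_L=1.000000, Γ_S=0.333333; launch V₁=10·50/150=3.333333
k=0 src: V=3.3333
k=1 load: inc=3.333333, refl=3.333333·1.000000=3.3333; V=0.000000+3.333333+3.333333=6.6667
k=2 src: inc=3.333333, refl=3.333333·0.333333=1.1111; V=3.333333+3.333333+1.111111=7.7778
k=3 load: inc=1.111111, refl=1.111111·1.000000=1.1111; V=6.666667+1.111111+1.111111=8.8889
k=4 src: inc=1.111111, refl=1.111111·0.333333=0.3704; V=7.777778+1.111111+0.370370=9.2593
k=5 load: inc=0.370370, refl=0.370370·1.000000=0.3704; V=8.888889+0.370370+0.370370=9.6296
k=6 src: inc=0.370370, refl=0.370370·0.333333=0.1235; V=9.259259+0.370370+0.123457=9.7531
k=7 load: inc=0.123457, refl=0.123457·1.000000=0.1235; V=9.629630+0.123457+0.123457=9.8765
k=8 src: inc=0.123457, refl=0.123457·0.333333=0.0412; V=9.753086+0.123457+0.041152=9.9177
k=9 load: inc=0.041152, refl=0.041152·1.000000=0.0412; V=9.876543+0.041152+0.041152=9.9588
k=10 src: inc=0.041152, refl=0.041152·0.333333=0.0137; V=9.917695+0.041152+0.013717=9.9726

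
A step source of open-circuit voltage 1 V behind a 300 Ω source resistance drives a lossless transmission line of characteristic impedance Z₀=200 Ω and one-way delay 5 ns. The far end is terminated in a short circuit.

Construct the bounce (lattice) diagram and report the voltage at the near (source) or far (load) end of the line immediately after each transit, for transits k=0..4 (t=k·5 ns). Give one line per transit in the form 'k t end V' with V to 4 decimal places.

Γ_L=-1.000000, Γ_S=0.200000; launch V₁=1·200/500=0.400000
k=0 src: V=0.4000
k=1 load: inc=0.400000, refl=0.400000·-1.000000=-0.4000; V=0.000000+0.400000+-0.400000=0.0000
k=2 src: inc=-0.400000, refl=-0.400000·0.200000=-0.0800; V=0.400000+-0.400000+-0.080000=-0.0800
k=3 load: inc=-0.080000, refl=-0.080000·-1.000000=0.0800; V=0.000000+-0.080000+0.080000=0.0000
k=4 src: inc=0.080000, refl=0.080000·0.200000=0.0160; V=-0.080000+0.080000+0.016000=0.0160

0 0 source 0.4000
1 5 load 0.0000
2 10 source -0.0800
3 15 load 0.0000
4 20 source 0.0160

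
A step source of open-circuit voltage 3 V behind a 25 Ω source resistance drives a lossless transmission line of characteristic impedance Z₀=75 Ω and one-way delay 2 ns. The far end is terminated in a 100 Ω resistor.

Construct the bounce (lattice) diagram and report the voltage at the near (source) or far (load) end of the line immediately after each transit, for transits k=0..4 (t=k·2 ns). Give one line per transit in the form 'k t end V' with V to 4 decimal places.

0 0 source 2.2500
1 2 load 2.5714
2 4 source 2.4107
3 6 load 2.3878
4 8 source 2.3992

Γ_L=0.142857, Γ_S=-0.500000; launch V₁=3·75/100=2.250000
k=0 src: V=2.2500
k=1 load: inc=2.250000, refl=2.250000·0.142857=0.3214; V=0.000000+2.250000+0.321429=2.5714
k=2 src: inc=0.321429, refl=0.321429·-0.500000=-0.1607; V=2.250000+0.321429+-0.160714=2.4107
k=3 load: inc=-0.160714, refl=-0.160714·0.142857=-0.0230; V=2.571429+-0.160714+-0.022959=2.3878
k=4 src: inc=-0.022959, refl=-0.022959·-0.500000=0.0115; V=2.410714+-0.022959+0.011480=2.3992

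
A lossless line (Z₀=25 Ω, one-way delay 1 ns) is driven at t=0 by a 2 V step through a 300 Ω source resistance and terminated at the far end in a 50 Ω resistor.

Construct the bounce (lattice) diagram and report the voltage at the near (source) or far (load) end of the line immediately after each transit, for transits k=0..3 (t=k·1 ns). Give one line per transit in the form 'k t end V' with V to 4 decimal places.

Γ_L=0.333333, Γ_S=0.846154; launch V₁=2·25/325=0.153846
k=0 src: V=0.1538
k=1 load: inc=0.153846, refl=0.153846·0.333333=0.0513; V=0.000000+0.153846+0.051282=0.2051
k=2 src: inc=0.051282, refl=0.051282·0.846154=0.0434; V=0.153846+0.051282+0.043393=0.2485
k=3 load: inc=0.043393, refl=0.043393·0.333333=0.0145; V=0.205128+0.043393+0.014464=0.2630

0 0 source 0.1538
1 1 load 0.2051
2 2 source 0.2485
3 3 load 0.2630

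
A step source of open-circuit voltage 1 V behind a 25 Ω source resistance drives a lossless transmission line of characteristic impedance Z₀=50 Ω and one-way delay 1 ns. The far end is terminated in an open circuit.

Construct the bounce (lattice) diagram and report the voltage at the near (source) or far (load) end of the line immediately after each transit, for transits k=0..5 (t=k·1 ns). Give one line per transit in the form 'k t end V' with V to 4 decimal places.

0 0 source 0.6667
1 1 load 1.3333
2 2 source 1.1111
3 3 load 0.8889
4 4 source 0.9630
5 5 load 1.0370

Γ_L=1.000000, Γ_S=-0.333333; launch V₁=1·50/75=0.666667
k=0 src: V=0.6667
k=1 load: inc=0.666667, refl=0.666667·1.000000=0.6667; V=0.000000+0.666667+0.666667=1.3333
k=2 src: inc=0.666667, refl=0.666667·-0.333333=-0.2222; V=0.666667+0.666667+-0.222222=1.1111
k=3 load: inc=-0.222222, refl=-0.222222·1.000000=-0.2222; V=1.333333+-0.222222+-0.222222=0.8889
k=4 src: inc=-0.222222, refl=-0.222222·-0.333333=0.0741; V=1.111111+-0.222222+0.074074=0.9630
k=5 load: inc=0.074074, refl=0.074074·1.000000=0.0741; V=0.888889+0.074074+0.074074=1.0370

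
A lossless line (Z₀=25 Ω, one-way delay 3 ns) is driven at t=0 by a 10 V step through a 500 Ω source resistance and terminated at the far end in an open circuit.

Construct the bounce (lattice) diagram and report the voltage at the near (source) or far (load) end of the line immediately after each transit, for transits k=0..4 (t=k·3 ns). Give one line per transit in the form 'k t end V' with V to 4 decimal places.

0 0 source 0.4762
1 3 load 0.9524
2 6 source 1.3832
3 9 load 1.8141
4 12 source 2.2039

Γ_L=1.000000, Γ_S=0.904762; launch V₁=10·25/525=0.476190
k=0 src: V=0.4762
k=1 load: inc=0.476190, refl=0.476190·1.000000=0.4762; V=0.000000+0.476190+0.476190=0.9524
k=2 src: inc=0.476190, refl=0.476190·0.904762=0.4308; V=0.476190+0.476190+0.430839=1.3832
k=3 load: inc=0.430839, refl=0.430839·1.000000=0.4308; V=0.952381+0.430839+0.430839=1.8141
k=4 src: inc=0.430839, refl=0.430839·0.904762=0.3898; V=1.383220+0.430839+0.389807=2.2039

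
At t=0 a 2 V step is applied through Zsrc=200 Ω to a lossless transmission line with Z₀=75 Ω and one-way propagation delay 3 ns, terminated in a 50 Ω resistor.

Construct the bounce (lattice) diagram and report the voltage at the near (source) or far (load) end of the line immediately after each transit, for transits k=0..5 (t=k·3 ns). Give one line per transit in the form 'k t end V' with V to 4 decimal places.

Γ_L=-0.200000, Γ_S=0.454545; launch V₁=2·75/275=0.545455
k=0 src: V=0.5455
k=1 load: inc=0.545455, refl=0.545455·-0.200000=-0.1091; V=0.000000+0.545455+-0.109091=0.4364
k=2 src: inc=-0.109091, refl=-0.109091·0.454545=-0.0496; V=0.545455+-0.109091+-0.049587=0.3868
k=3 load: inc=-0.049587, refl=-0.049587·-0.200000=0.0099; V=0.436364+-0.049587+0.009917=0.3967
k=4 src: inc=0.009917, refl=0.009917·0.454545=0.0045; V=0.386777+0.009917+0.004508=0.4012
k=5 load: inc=0.004508, refl=0.004508·-0.200000=-0.0009; V=0.396694+0.004508+-0.000902=0.4003

0 0 source 0.5455
1 3 load 0.4364
2 6 source 0.3868
3 9 load 0.3967
4 12 source 0.4012
5 15 load 0.4003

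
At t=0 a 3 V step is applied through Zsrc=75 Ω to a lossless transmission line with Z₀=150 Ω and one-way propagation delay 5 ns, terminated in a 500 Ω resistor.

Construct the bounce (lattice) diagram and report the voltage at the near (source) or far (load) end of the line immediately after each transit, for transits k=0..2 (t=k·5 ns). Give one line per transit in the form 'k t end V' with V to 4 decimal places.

0 0 source 2.0000
1 5 load 3.0769
2 10 source 2.7179

Γ_L=0.538462, Γ_S=-0.333333; launch V₁=3·150/225=2.000000
k=0 src: V=2.0000
k=1 load: inc=2.000000, refl=2.000000·0.538462=1.0769; V=0.000000+2.000000+1.076923=3.0769
k=2 src: inc=1.076923, refl=1.076923·-0.333333=-0.3590; V=2.000000+1.076923+-0.358974=2.7179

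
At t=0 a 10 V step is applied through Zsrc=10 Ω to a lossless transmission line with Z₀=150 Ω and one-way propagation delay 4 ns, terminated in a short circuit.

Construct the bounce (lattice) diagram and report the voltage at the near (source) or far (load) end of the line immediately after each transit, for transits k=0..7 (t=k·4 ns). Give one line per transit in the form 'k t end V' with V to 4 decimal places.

0 0 source 9.3750
1 4 load 0.0000
2 8 source 8.2031
3 12 load 0.0000
4 16 source 7.1777
5 20 load 0.0000
6 24 source 6.2805
7 28 load 0.0000

Γ_L=-1.000000, Γ_S=-0.875000; launch V₁=10·150/160=9.375000
k=0 src: V=9.3750
k=1 load: inc=9.375000, refl=9.375000·-1.000000=-9.3750; V=0.000000+9.375000+-9.375000=0.0000
k=2 src: inc=-9.375000, refl=-9.375000·-0.875000=8.2031; V=9.375000+-9.375000+8.203125=8.2031
k=3 load: inc=8.203125, refl=8.203125·-1.000000=-8.2031; V=0.000000+8.203125+-8.203125=0.0000
k=4 src: inc=-8.203125, refl=-8.203125·-0.875000=7.1777; V=8.203125+-8.203125+7.177734=7.1777
k=5 load: inc=7.177734, refl=7.177734·-1.000000=-7.1777; V=0.000000+7.177734+-7.177734=0.0000
k=6 src: inc=-7.177734, refl=-7.177734·-0.875000=6.2805; V=7.177734+-7.177734+6.280518=6.2805
k=7 load: inc=6.280518, refl=6.280518·-1.000000=-6.2805; V=0.000000+6.280518+-6.280518=0.0000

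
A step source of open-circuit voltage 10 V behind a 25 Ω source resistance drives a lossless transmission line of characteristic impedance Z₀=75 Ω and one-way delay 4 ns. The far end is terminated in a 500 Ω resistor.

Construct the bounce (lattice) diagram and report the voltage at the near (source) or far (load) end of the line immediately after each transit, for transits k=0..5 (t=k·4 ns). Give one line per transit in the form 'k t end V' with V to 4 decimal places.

Γ_L=0.739130, Γ_S=-0.500000; launch V₁=10·75/100=7.500000
k=0 src: V=7.5000
k=1 load: inc=7.500000, refl=7.500000·0.739130=5.5435; V=0.000000+7.500000+5.543478=13.0435
k=2 src: inc=5.543478, refl=5.543478·-0.500000=-2.7717; V=7.500000+5.543478+-2.771739=10.2717
k=3 load: inc=-2.771739, refl=-2.771739·0.739130=-2.0487; V=13.043478+-2.771739+-2.048677=8.2231
k=4 src: inc=-2.048677, refl=-2.048677·-0.500000=1.0243; V=10.271739+-2.048677+1.024338=9.2474
k=5 load: inc=1.024338, refl=1.024338·0.739130=0.7571; V=8.223062+1.024338+0.757120=10.0045

0 0 source 7.5000
1 4 load 13.0435
2 8 source 10.2717
3 12 load 8.2231
4 16 source 9.2474
5 20 load 10.0045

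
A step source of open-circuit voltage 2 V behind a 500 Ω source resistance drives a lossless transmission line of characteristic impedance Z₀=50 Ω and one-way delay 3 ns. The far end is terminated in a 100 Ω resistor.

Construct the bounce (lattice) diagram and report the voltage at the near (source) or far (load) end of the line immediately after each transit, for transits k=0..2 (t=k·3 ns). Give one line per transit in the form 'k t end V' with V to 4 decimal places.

Γ_L=0.333333, Γ_S=0.818182; launch V₁=2·50/550=0.181818
k=0 src: V=0.1818
k=1 load: inc=0.181818, refl=0.181818·0.333333=0.0606; V=0.000000+0.181818+0.060606=0.2424
k=2 src: inc=0.060606, refl=0.060606·0.818182=0.0496; V=0.181818+0.060606+0.049587=0.2920

0 0 source 0.1818
1 3 load 0.2424
2 6 source 0.2920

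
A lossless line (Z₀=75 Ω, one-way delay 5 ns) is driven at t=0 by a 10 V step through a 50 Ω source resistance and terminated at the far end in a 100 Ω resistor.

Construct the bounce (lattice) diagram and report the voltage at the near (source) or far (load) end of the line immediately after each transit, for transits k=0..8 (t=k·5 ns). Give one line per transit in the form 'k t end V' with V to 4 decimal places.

Γ_L=0.142857, Γ_S=-0.200000; launch V₁=10·75/125=6.000000
k=0 src: V=6.0000
k=1 load: inc=6.000000, refl=6.000000·0.142857=0.8571; V=0.000000+6.000000+0.857143=6.8571
k=2 src: inc=0.857143, refl=0.857143·-0.200000=-0.1714; V=6.000000+0.857143+-0.171429=6.6857
k=3 load: inc=-0.171429, refl=-0.171429·0.142857=-0.0245; V=6.857143+-0.171429+-0.024490=6.6612
k=4 src: inc=-0.024490, refl=-0.024490·-0.200000=0.0049; V=6.685714+-0.024490+0.004898=6.6661
k=5 load: inc=0.004898, refl=0.004898·0.142857=0.0007; V=6.661224+0.004898+0.000700=6.6668
k=6 src: inc=0.000700, refl=0.000700·-0.200000=-0.0001; V=6.666122+0.000700+-0.000140=6.6667
k=7 load: inc=-0.000140, refl=-0.000140·0.142857=-0.0000; V=6.666822+-0.000140+-0.000020=6.6667
k=8 src: inc=-0.000020, refl=-0.000020·-0.200000=0.0000; V=6.666682+-0.000020+0.000004=6.6667

0 0 source 6.0000
1 5 load 6.8571
2 10 source 6.6857
3 15 load 6.6612
4 20 source 6.6661
5 25 load 6.6668
6 30 source 6.6667
7 35 load 6.6667
8 40 source 6.6667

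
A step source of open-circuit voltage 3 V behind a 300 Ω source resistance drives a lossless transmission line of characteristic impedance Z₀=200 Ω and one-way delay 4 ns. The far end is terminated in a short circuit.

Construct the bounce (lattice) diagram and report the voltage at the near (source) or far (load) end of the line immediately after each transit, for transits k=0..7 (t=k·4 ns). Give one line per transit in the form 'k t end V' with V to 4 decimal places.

Γ_L=-1.000000, Γ_S=0.200000; launch V₁=3·200/500=1.200000
k=0 src: V=1.2000
k=1 load: inc=1.200000, refl=1.200000·-1.000000=-1.2000; V=0.000000+1.200000+-1.200000=0.0000
k=2 src: inc=-1.200000, refl=-1.200000·0.200000=-0.2400; V=1.200000+-1.200000+-0.240000=-0.2400
k=3 load: inc=-0.240000, refl=-0.240000·-1.000000=0.2400; V=0.000000+-0.240000+0.240000=0.0000
k=4 src: inc=0.240000, refl=0.240000·0.200000=0.0480; V=-0.240000+0.240000+0.048000=0.0480
k=5 load: inc=0.048000, refl=0.048000·-1.000000=-0.0480; V=0.000000+0.048000+-0.048000=0.0000
k=6 src: inc=-0.048000, refl=-0.048000·0.200000=-0.0096; V=0.048000+-0.048000+-0.009600=-0.0096
k=7 load: inc=-0.009600, refl=-0.009600·-1.000000=0.0096; V=0.000000+-0.009600+0.009600=0.0000

0 0 source 1.2000
1 4 load 0.0000
2 8 source -0.2400
3 12 load 0.0000
4 16 source 0.0480
5 20 load 0.0000
6 24 source -0.0096
7 28 load 0.0000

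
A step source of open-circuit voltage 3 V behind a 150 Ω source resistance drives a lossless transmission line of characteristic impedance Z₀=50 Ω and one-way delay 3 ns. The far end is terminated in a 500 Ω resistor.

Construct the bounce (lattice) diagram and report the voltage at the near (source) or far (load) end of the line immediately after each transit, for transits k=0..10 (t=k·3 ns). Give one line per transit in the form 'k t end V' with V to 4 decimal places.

Γ_L=0.818182, Γ_S=0.500000; launch V₁=3·50/200=0.750000
k=0 src: V=0.7500
k=1 load: inc=0.750000, refl=0.750000·0.818182=0.6136; V=0.000000+0.750000+0.613636=1.3636
k=2 src: inc=0.613636, refl=0.613636·0.500000=0.3068; V=0.750000+0.613636+0.306818=1.6705
k=3 load: inc=0.306818, refl=0.306818·0.818182=0.2510; V=1.363636+0.306818+0.251033=1.9215
k=4 src: inc=0.251033, refl=0.251033·0.500000=0.1255; V=1.670455+0.251033+0.125517=2.0470
k=5 load: inc=0.125517, refl=0.125517·0.818182=0.1027; V=1.921488+0.125517+0.102695=2.1497
k=6 src: inc=0.102695, refl=0.102695·0.500000=0.0513; V=2.047004+0.102695+0.051348=2.2010
k=7 load: inc=0.051348, refl=0.051348·0.818182=0.0420; V=2.149699+0.051348+0.042012=2.2431
k=8 src: inc=0.042012, refl=0.042012·0.500000=0.0210; V=2.201047+0.042012+0.021006=2.2641
k=9 load: inc=0.021006, refl=0.021006·0.818182=0.0172; V=2.243059+0.021006+0.017187=2.2813
k=10 src: inc=0.017187, refl=0.017187·0.500000=0.0086; V=2.264065+0.017187+0.008593=2.2898

0 0 source 0.7500
1 3 load 1.3636
2 6 source 1.6705
3 9 load 1.9215
4 12 source 2.0470
5 15 load 2.1497
6 18 source 2.2010
7 21 load 2.2431
8 24 source 2.2641
9 27 load 2.2813
10 30 source 2.2898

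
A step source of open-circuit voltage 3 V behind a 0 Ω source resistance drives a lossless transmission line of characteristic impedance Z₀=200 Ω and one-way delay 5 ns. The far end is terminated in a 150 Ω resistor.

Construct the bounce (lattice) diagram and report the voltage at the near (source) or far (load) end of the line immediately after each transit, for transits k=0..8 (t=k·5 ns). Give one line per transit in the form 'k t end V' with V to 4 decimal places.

Γ_L=-0.142857, Γ_S=-1.000000; launch V₁=3·200/200=3.000000
k=0 src: V=3.0000
k=1 load: inc=3.000000, refl=3.000000·-0.142857=-0.4286; V=0.000000+3.000000+-0.428571=2.5714
k=2 src: inc=-0.428571, refl=-0.428571·-1.000000=0.4286; V=3.000000+-0.428571+0.428571=3.0000
k=3 load: inc=0.428571, refl=0.428571·-0.142857=-0.0612; V=2.571429+0.428571+-0.061224=2.9388
k=4 src: inc=-0.061224, refl=-0.061224·-1.000000=0.0612; V=3.000000+-0.061224+0.061224=3.0000
k=5 load: inc=0.061224, refl=0.061224·-0.142857=-0.0087; V=2.938776+0.061224+-0.008746=2.9913
k=6 src: inc=-0.008746, refl=-0.008746·-1.000000=0.0087; V=3.000000+-0.008746+0.008746=3.0000
k=7 load: inc=0.008746, refl=0.008746·-0.142857=-0.0012; V=2.991254+0.008746+-0.001249=2.9988
k=8 src: inc=-0.001249, refl=-0.001249·-1.000000=0.0012; V=3.000000+-0.001249+0.001249=3.0000

0 0 source 3.0000
1 5 load 2.5714
2 10 source 3.0000
3 15 load 2.9388
4 20 source 3.0000
5 25 load 2.9913
6 30 source 3.0000
7 35 load 2.9988
8 40 source 3.0000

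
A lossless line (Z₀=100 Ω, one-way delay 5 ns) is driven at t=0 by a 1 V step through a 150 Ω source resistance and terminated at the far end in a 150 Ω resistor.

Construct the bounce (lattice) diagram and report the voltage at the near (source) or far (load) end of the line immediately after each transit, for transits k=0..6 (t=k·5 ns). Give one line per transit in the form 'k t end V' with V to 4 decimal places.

0 0 source 0.4000
1 5 load 0.4800
2 10 source 0.4960
3 15 load 0.4992
4 20 source 0.4998
5 25 load 0.5000
6 30 source 0.5000

Γ_L=0.200000, Γ_S=0.200000; launch V₁=1·100/250=0.400000
k=0 src: V=0.4000
k=1 load: inc=0.400000, refl=0.400000·0.200000=0.0800; V=0.000000+0.400000+0.080000=0.4800
k=2 src: inc=0.080000, refl=0.080000·0.200000=0.0160; V=0.400000+0.080000+0.016000=0.4960
k=3 load: inc=0.016000, refl=0.016000·0.200000=0.0032; V=0.480000+0.016000+0.003200=0.4992
k=4 src: inc=0.003200, refl=0.003200·0.200000=0.0006; V=0.496000+0.003200+0.000640=0.4998
k=5 load: inc=0.000640, refl=0.000640·0.200000=0.0001; V=0.499200+0.000640+0.000128=0.5000
k=6 src: inc=0.000128, refl=0.000128·0.200000=0.0000; V=0.499840+0.000128+0.000026=0.5000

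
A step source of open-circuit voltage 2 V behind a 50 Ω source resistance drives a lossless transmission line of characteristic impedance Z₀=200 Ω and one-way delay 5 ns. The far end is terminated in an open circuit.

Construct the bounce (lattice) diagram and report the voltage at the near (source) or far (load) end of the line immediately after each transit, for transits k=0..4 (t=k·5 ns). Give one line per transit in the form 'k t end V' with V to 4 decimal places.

Γ_L=1.000000, Γ_S=-0.600000; launch V₁=2·200/250=1.600000
k=0 src: V=1.6000
k=1 load: inc=1.600000, refl=1.600000·1.000000=1.6000; V=0.000000+1.600000+1.600000=3.2000
k=2 src: inc=1.600000, refl=1.600000·-0.600000=-0.9600; V=1.600000+1.600000+-0.960000=2.2400
k=3 load: inc=-0.960000, refl=-0.960000·1.000000=-0.9600; V=3.200000+-0.960000+-0.960000=1.2800
k=4 src: inc=-0.960000, refl=-0.960000·-0.600000=0.5760; V=2.240000+-0.960000+0.576000=1.8560

0 0 source 1.6000
1 5 load 3.2000
2 10 source 2.2400
3 15 load 1.2800
4 20 source 1.8560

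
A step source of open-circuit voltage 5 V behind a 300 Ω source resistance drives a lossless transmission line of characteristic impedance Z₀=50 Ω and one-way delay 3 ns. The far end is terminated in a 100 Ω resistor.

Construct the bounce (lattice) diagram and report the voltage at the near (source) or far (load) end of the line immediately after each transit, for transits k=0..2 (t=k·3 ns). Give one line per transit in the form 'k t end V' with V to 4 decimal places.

Γ_L=0.333333, Γ_S=0.714286; launch V₁=5·50/350=0.714286
k=0 src: V=0.7143
k=1 load: inc=0.714286, refl=0.714286·0.333333=0.2381; V=0.000000+0.714286+0.238095=0.9524
k=2 src: inc=0.238095, refl=0.238095·0.714286=0.1701; V=0.714286+0.238095+0.170068=1.1224

0 0 source 0.7143
1 3 load 0.9524
2 6 source 1.1224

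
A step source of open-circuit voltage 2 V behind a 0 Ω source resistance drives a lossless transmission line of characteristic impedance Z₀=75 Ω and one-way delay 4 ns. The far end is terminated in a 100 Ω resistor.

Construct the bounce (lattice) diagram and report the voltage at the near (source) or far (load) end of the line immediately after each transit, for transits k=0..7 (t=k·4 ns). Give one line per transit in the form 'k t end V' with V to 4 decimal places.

0 0 source 2.0000
1 4 load 2.2857
2 8 source 2.0000
3 12 load 1.9592
4 16 source 2.0000
5 20 load 2.0058
6 24 source 2.0000
7 28 load 1.9992

Γ_L=0.142857, Γ_S=-1.000000; launch V₁=2·75/75=2.000000
k=0 src: V=2.0000
k=1 load: inc=2.000000, refl=2.000000·0.142857=0.2857; V=0.000000+2.000000+0.285714=2.2857
k=2 src: inc=0.285714, refl=0.285714·-1.000000=-0.2857; V=2.000000+0.285714+-0.285714=2.0000
k=3 load: inc=-0.285714, refl=-0.285714·0.142857=-0.0408; V=2.285714+-0.285714+-0.040816=1.9592
k=4 src: inc=-0.040816, refl=-0.040816·-1.000000=0.0408; V=2.000000+-0.040816+0.040816=2.0000
k=5 load: inc=0.040816, refl=0.040816·0.142857=0.0058; V=1.959184+0.040816+0.005831=2.0058
k=6 src: inc=0.005831, refl=0.005831·-1.000000=-0.0058; V=2.000000+0.005831+-0.005831=2.0000
k=7 load: inc=-0.005831, refl=-0.005831·0.142857=-0.0008; V=2.005831+-0.005831+-0.000833=1.9992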